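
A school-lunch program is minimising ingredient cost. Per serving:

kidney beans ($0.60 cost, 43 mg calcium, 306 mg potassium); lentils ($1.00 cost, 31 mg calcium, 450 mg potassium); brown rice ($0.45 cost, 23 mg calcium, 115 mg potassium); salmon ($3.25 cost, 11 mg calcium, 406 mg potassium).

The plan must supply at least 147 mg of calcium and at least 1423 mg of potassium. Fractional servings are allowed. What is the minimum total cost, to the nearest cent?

$2.79

kidney beans only: max(147/43, 1423/306) = 4.65 servings → $2.79.
lentils only: max(147/31, 1423/450) = 4.742 servings → $4.74.
brown rice only: max(147/23, 1423/115) = 12.37 servings → $5.57.
salmon only: max(147/11, 1423/406) = 13.36 servings → $43.43.
kidney beans + lentils with both tight: 2.234 servings and 1.643 servings → $2.98.
kidney beans + brown rice: the both-tight solution has a negative serving — not a feasible corner.
kidney beans + salmon with both tight: 3.124 servings and 1.15 servings → $5.61.
lentils + brown rice with both tight: 2.332 servings and 3.248 servings → $3.79.
lentils + salmon with both targets exact would need a negative amount; discard.
brown rice + salmon with both tight: 5.454 servings and 1.96 servings → $8.82.
Cheapest feasible corner: $2.79.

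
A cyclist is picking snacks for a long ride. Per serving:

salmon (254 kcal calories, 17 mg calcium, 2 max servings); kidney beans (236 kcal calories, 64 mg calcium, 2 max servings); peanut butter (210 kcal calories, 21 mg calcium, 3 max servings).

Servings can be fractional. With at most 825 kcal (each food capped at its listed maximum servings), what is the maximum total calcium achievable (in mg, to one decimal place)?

Calcium per kcal: kidney beans 0.2712, peanut butter 0.1, salmon 0.06693.
Take 2 servings of kidney beans: uses 472 kcal, +128.0 mg calcium (running total 128.0 mg).
Take 1.681 servings of peanut butter: uses 353 kcal, +35.3 mg calcium (running total 163.3 mg).
Filling greedily by calcium-per-kcal is optimal for one linear limit, giving 163.3 mg.

163.3 mg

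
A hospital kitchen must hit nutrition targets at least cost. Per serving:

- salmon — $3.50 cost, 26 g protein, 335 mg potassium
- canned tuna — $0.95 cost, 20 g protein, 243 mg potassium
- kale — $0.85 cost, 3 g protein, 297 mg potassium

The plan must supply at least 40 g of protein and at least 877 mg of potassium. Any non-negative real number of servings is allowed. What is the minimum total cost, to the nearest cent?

$2.96

The cheapest plan sits at a corner of the feasible region — with two constraints it uses at most two foods.
salmon only: max(40/26, 877/335) = 2.618 servings → $9.16.
canned tuna only: max(40/20, 877/243) = 3.609 servings → $3.43.
kale only: max(40/3, 877/297) = 13.33 servings → $11.33.
salmon + canned tuna with both targets exact would need a negative amount; discard.
salmon + kale with both tight: 1.377 servings and 1.4 servings → $6.01.
canned tuna + kale with both tight: 1.775 servings and 1.501 servings → $2.96.
The minimum over all feasible corners is $2.96.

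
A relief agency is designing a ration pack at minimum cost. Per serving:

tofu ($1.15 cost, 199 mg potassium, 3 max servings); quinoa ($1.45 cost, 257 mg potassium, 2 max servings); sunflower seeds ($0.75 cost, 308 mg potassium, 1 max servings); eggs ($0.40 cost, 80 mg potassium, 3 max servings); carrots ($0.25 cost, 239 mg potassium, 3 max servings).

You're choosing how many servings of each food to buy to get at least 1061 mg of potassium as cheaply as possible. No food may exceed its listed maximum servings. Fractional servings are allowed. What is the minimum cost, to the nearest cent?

$1.68

Cost per mg of potassium: carrots $0.0010, sunflower seeds $0.0024, eggs $0.0050, quinoa $0.0056, tofu $0.0058.
Take 3 servings of carrots: +717.0 mg potassium for $0.75 (total $0.75, still need 344.0 mg).
Take 1 serving of sunflower seeds: +308.0 mg potassium for $0.75 (total $1.50, still need 36.0 mg).
Take 0.45 servings of eggs: +36.0 mg potassium for $0.18 (total $1.68, still need 0.0 mg).
Filling from the cheapest source first is optimal under one linear minimum: $1.68.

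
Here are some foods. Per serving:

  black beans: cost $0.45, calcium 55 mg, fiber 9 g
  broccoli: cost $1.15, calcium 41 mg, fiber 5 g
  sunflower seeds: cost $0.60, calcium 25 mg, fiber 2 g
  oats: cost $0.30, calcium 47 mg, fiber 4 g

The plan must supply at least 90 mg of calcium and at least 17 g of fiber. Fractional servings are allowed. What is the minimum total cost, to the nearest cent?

$0.85

This is a tiny linear program; its minimum lies at a vertex of the feasible set. List the vertices and price them.
black beans only: max(90/55, 17/9) = 1.889 servings → $0.85.
broccoli only: max(90/41, 17/5) = 3.4 servings → $3.91.
sunflower seeds only: max(90/25, 17/2) = 8.5 servings → $5.10.
oats only: max(90/47, 17/4) = 4.25 servings → $1.27.
black beans + broccoli with both targets exact would need a negative amount; discard.
black beans + sunflower seeds: intersection lies outside the first quadrant.
black beans + oats: the both-tight solution has a negative serving — not a feasible corner.
broccoli + sunflower seeds: the both-tight solution has a negative serving — not a feasible corner.
broccoli + oats with both targets exact would need a negative amount; discard.
sunflower seeds + oats with both targets exact would need a negative amount; discard.
The minimum over all feasible corners is $0.85.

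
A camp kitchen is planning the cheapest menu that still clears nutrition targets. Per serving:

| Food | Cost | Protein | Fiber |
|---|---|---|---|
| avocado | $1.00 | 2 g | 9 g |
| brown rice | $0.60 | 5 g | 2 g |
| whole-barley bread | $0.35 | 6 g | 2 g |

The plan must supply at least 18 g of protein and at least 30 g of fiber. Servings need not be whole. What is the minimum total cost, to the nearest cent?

An LP optimum is at a vertex; with two nutrient constraints at most two foods are used. Check each candidate.
avocado only: max(18/2, 30/9) = 9 servings → $9.00.
brown rice only: max(18/5, 30/2) = 15 servings → $9.00.
whole-barley bread only: max(18/6, 30/2) = 15 servings → $5.25.
avocado + brown rice with both tight: 2.78 servings and 2.488 servings → $4.27.
avocado + whole-barley bread with both tight: 2.88 servings and 2.04 servings → $3.59.
brown rice + whole-barley bread with both targets exact would need a negative amount; discard.
Cheapest feasible corner: $3.59.

$3.59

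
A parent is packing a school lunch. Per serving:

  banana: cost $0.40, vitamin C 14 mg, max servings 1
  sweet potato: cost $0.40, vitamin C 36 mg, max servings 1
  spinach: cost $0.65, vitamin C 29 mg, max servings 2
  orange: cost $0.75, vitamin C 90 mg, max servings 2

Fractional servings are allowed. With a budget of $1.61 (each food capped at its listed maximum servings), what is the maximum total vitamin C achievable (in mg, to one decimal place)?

189.9 mg

Vitamin C per dollar: orange 120, sweet potato 90, spinach 44.62, banana 35.
Take 2 servings of orange: spends $1.50, +180.0 mg vitamin C (running total 180.0 mg).
Take 0.275 servings of sweet potato: spends $0.11, +9.9 mg vitamin C (running total 189.9 mg).
Filling greedily by vitamin C-per-dollar is optimal for one linear limit, giving 189.9 mg.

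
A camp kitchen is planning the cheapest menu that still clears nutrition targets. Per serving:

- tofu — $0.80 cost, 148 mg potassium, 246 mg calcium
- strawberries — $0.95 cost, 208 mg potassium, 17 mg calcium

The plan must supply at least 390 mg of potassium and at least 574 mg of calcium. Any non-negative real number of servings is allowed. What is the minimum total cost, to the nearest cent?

$2.07

This is a tiny linear program; its minimum lies at a vertex of the feasible set. List the vertices and price them.
tofu only: max(390/148, 574/246) = 2.635 servings → $2.11.
strawberries only: max(390/208, 574/17) = 33.76 servings → $32.08.
tofu + strawberries with both tight: 2.318 servings and 0.2258 servings → $2.07.
Cheapest feasible corner: $2.07.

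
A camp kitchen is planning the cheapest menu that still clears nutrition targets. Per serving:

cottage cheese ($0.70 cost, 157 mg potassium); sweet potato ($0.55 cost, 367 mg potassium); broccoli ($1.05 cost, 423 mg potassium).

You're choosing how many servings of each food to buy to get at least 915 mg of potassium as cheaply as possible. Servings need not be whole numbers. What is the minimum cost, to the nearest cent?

Cost per mg of potassium: sweet potato $0.0015, broccoli $0.0025, cottage cheese $0.0045.
With no serving limits, use only sweet potato: 915 mg / 367 mg = 2.493 servings × $0.55 = $1.37.

$1.37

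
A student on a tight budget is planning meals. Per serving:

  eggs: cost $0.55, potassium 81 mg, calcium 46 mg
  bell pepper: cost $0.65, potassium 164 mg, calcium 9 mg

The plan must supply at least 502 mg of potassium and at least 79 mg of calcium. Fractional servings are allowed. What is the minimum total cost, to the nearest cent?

$2.27

Compare the cost at each extreme point of the feasible region.
eggs only: max(502/81, 79/46) = 6.198 servings → $3.41.
bell pepper only: max(502/164, 79/9) = 8.778 servings → $5.71.
eggs + bell pepper with both tight: 1.238 servings and 2.449 servings → $2.27.
So the least-cost plan costs $2.27.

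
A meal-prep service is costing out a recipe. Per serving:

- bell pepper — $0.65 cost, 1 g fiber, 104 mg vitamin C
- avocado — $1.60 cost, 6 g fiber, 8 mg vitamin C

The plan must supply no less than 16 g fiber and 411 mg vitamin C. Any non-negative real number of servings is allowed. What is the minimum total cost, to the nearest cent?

$5.72

With two linear requirements the optimum uses one or two foods; enumerate the corners.
bell pepper only: max(16/1, 411/104) = 16 servings → $10.40.
avocado only: max(16/6, 411/8) = 51.38 servings → $82.20.
bell pepper + avocado with both tight: 3.795 servings and 2.034 servings → $5.72.
Cheapest feasible corner: $5.72.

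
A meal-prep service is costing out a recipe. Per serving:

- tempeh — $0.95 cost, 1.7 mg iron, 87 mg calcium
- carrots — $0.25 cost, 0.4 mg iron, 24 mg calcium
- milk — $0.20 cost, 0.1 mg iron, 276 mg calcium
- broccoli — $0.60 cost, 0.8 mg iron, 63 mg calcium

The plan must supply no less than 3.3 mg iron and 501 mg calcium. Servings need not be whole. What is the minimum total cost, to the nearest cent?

$2.02

Minimising a linear cost over {iron ≥ 3.3, calcium ≥ 501, servings ≥ 0} — the optimum is at a vertex, using one or two foods.
tempeh only: max(3.3/1.7, 501/87) = 5.759 servings → $5.47.
carrots only: max(3.3/0.4, 501/24) = 20.88 servings → $5.22.
milk only: max(3.3/0.1, 501/276) = 33 servings → $6.60.
broccoli only: max(3.3/0.8, 501/63) = 7.952 servings → $4.77.
tempeh + carrots with both targets exact would need a negative amount; discard.
tempeh + milk with both tight: 1.869 servings and 1.226 servings → $2.02.
tempeh + broccoli with both targets exact would need a negative amount; discard.
carrots + milk with both tight: 7.969 servings and 1.122 servings → $2.22.
carrots + broccoli: the both-tight solution has a negative serving — not a feasible corner.
milk + broccoli with both tight: 0.8993 servings and 4.013 servings → $2.59.
The minimum over all feasible corners is $2.02.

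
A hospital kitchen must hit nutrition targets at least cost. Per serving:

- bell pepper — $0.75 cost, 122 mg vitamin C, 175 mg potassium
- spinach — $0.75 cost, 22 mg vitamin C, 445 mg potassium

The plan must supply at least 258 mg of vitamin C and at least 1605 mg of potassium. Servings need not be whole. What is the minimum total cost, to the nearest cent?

Check every corner: each single food scaled to meet both minima, and each pair solved so both constraints bind.
bell pepper only: max(258/122, 1605/175) = 9.171 servings → $6.88.
spinach only: max(258/22, 1605/445) = 11.73 servings → $8.80.
bell pepper + spinach with both tight: 1.576 servings and 2.987 servings → $3.42.
The minimum over all feasible corners is $3.42.

$3.42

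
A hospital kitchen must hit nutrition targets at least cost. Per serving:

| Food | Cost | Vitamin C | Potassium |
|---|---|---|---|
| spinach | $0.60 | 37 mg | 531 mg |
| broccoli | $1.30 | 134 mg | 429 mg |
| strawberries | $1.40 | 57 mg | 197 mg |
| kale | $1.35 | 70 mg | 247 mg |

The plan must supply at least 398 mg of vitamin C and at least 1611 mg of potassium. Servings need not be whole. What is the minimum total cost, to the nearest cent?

Minimising a linear cost over {vitamin C ≥ 398, potassium ≥ 1611, servings ≥ 0} — the optimum is at a vertex, using one or two foods.
spinach only: max(398/37, 1611/531) = 10.76 servings → $6.45.
broccoli only: max(398/134, 1611/429) = 3.755 servings → $4.88.
strawberries only: max(398/57, 1611/197) = 8.178 servings → $11.45.
kale only: max(398/70, 1611/247) = 6.522 servings → $8.81.
spinach + broccoli with both tight: 0.8164 servings and 2.745 servings → $4.06.
spinach + strawberries with both tight: 0.5841 servings and 6.603 servings → $9.60.
spinach + kale with both tight: 0.516 servings and 5.413 servings → $7.62.
broccoli + strawberries with both targets exact would need a negative amount; discard.
broccoli + kale: the both-tight solution has a negative serving — not a feasible corner.
strawberries + kale: intersection lies outside the first quadrant.
The minimum over all feasible corners is $4.06.

$4.06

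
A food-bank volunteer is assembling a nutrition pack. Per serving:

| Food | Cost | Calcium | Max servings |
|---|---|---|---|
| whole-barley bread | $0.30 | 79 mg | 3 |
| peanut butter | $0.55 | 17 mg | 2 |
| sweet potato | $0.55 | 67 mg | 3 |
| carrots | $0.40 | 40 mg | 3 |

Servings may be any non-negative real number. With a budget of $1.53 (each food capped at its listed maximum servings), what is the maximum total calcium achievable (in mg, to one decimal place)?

Calcium per dollar: whole-barley bread 263.3, sweet potato 121.8, carrots 100, peanut butter 30.91.
Take 3 servings of whole-barley bread: spends $0.90, +237.0 mg calcium (running total 237.0 mg).
Take 1.145 servings of sweet potato: spends $0.63, +76.7 mg calcium (running total 313.7 mg).
Filling greedily by calcium-per-dollar is optimal for one linear limit, giving 313.7 mg.

313.7 mg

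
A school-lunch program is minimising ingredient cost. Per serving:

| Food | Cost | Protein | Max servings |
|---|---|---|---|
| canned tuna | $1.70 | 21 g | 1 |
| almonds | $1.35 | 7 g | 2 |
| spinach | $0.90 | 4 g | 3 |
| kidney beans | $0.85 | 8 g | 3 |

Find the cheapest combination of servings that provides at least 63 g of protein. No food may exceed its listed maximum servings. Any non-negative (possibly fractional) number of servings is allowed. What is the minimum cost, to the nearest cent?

$7.85

Cost per g of protein: canned tuna $0.0810, kidney beans $0.1062, almonds $0.1929, spinach $0.2250.
Take 1 serving of canned tuna: +21.0 g protein for $1.70 (total $1.70, still need 42.0 g).
Take 3 servings of kidney beans: +24.0 g protein for $2.55 (total $4.25, still need 18.0 g).
Take 2 servings of almonds: +14.0 g protein for $2.70 (total $6.95, still need 4.0 g).
Take 1 serving of spinach: +4.0 g protein for $0.90 (total $7.85, still need 0.0 g).
Filling from the cheapest source first is optimal under one linear minimum: $7.85.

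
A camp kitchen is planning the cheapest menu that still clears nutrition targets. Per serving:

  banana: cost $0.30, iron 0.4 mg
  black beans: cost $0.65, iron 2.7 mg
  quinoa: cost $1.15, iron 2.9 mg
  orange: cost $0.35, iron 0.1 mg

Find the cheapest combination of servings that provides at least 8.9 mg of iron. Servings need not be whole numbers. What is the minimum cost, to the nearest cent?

$2.14

Cost per mg of iron: black beans $0.2407, quinoa $0.3966, banana $0.7500, orange $3.5000.
With no serving limits, use only black beans: 8.9 mg / 2.7 mg = 3.296 servings × $0.65 = $2.14.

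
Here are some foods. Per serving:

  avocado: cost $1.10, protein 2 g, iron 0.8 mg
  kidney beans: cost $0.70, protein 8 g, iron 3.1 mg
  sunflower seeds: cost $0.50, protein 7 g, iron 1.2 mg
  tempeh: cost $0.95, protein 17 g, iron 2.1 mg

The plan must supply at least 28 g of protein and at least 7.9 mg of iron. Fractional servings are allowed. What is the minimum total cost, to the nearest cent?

Two binding constraints pin down two serving amounts, so the optimal mix uses at most two foods. The candidates are each food alone (scaled to the tighter of protein/iron) and each pair with both constraints tight.
avocado only: max(28/2, 7.9/0.8) = 14 servings → $15.40.
kidney beans only: max(28/8, 7.9/3.1) = 3.5 servings → $2.45.
sunflower seeds only: max(28/7, 7.9/1.2) = 6.583 servings → $3.29.
tempeh only: max(28/17, 7.9/2.1) = 3.762 servings → $3.57.
avocado + kidney beans: intersection lies outside the first quadrant.
avocado + sunflower seeds with both tight: 6.781 servings and 2.062 servings → $8.49.
avocado + tempeh with both tight: 8.032 servings and 0.7021 servings → $9.50.
kidney beans + sunflower seeds with both tight: 1.793 servings and 1.95 servings → $2.23.
kidney beans + tempeh with both tight: 2.103 servings and 0.6574 servings → $2.10.
sunflower seeds + tempeh with both targets exact would need a negative amount; discard.
The minimum over all feasible corners is $2.10.

$2.10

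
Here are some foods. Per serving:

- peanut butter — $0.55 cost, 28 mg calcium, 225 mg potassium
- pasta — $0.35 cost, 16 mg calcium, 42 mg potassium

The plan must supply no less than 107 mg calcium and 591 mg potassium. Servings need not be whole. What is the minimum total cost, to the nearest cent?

$2.10

For a min-cost LP with two ≥-constraints, a basic feasible solution has at most two positive variables.
peanut butter only: max(107/28, 591/225) = 3.821 servings → $2.10.
pasta only: max(107/16, 591/42) = 14.07 servings → $4.92.
peanut butter + pasta with both tight: 2.047 servings and 3.105 servings → $2.21.
Cheapest feasible corner: $2.10.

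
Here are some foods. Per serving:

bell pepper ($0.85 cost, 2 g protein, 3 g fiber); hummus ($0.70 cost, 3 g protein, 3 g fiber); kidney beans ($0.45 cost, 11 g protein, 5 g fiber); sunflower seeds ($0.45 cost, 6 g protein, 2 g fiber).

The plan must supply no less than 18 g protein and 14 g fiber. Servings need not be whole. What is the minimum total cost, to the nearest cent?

$1.26

With two linear requirements the optimum uses one or two foods; enumerate the corners.
bell pepper only: max(18/2, 14/3) = 9 servings → $7.65.
hummus only: max(18/3, 14/3) = 6 servings → $4.20.
kidney beans only: max(18/11, 14/5) = 2.8 servings → $1.26.
sunflower seeds only: max(18/6, 14/2) = 7 servings → $3.15.
bell pepper + hummus: the both-tight solution has a negative serving — not a feasible corner.
bell pepper + kidney beans with both tight: 2.783 servings and 1.13 servings → $2.87.
bell pepper + sunflower seeds with both tight: 3.429 servings and 1.857 servings → $3.75.
hummus + kidney beans with both tight: 3.556 servings and 0.6667 servings → $2.79.
hummus + sunflower seeds with both tight: 4 servings and 1 serving → $3.25.
kidney beans + sunflower seeds: the both-tight solution has a negative serving — not a feasible corner.
So the least-cost plan costs $1.26.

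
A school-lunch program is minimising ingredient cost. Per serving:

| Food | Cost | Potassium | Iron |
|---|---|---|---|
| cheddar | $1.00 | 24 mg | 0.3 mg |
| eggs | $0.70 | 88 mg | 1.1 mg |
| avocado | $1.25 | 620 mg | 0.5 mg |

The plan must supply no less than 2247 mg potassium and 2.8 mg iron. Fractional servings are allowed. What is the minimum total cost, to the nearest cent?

$5.03

This is a tiny linear program; its minimum lies at a vertex of the feasible set. List the vertices and price them.
cheddar only: max(2247/24, 2.8/0.3) = 93.62 servings → $93.62.
eggs only: max(2247/88, 2.8/1.1) = 25.53 servings → $17.87.
avocado only: max(2247/620, 2.8/0.5) = 5.6 servings → $7.00.
cheddar + eggs (both tight): parallel constraints — no distinct corner.
cheddar + avocado with both tight: 3.52 servings and 3.488 servings → $7.88.
eggs + avocado with both tight: 0.96 servings and 3.488 servings → $5.03.
So the least-cost plan costs $5.03.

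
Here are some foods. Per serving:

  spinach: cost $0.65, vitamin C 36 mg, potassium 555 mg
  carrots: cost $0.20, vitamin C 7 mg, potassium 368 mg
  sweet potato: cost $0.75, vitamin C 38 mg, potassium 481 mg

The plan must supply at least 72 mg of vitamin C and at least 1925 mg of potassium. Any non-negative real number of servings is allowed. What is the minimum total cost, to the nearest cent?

$1.53

For a min-cost LP with two ≥-constraints, a basic feasible solution has at most two positive variables.
spinach only: max(72/36, 1925/555) = 3.468 servings → $2.25.
carrots only: max(72/7, 1925/368) = 10.29 servings → $2.06.
sweet potato only: max(72/38, 1925/481) = 4.002 servings → $3.00.
spinach + carrots with both tight: 1.391 servings and 3.134 servings → $1.53.
spinach + sweet potato: intersection lies outside the first quadrant.
carrots + sweet potato with both tight: 3.628 servings and 1.226 servings → $1.65.
So the least-cost plan costs $1.53.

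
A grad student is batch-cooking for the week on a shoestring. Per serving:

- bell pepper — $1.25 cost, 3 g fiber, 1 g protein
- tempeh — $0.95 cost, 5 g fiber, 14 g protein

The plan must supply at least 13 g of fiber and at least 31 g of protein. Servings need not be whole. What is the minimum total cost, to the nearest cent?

$2.47

An LP optimum is at a vertex; with two nutrient constraints at most two foods are used. Check each candidate.
bell pepper only: max(13/3, 31/1) = 31 servings → $38.75.
tempeh only: max(13/5, 31/14) = 2.6 servings → $2.47.
bell pepper + tempeh with both tight: 0.7297 servings and 2.162 servings → $2.97.
Cheapest feasible corner: $2.47.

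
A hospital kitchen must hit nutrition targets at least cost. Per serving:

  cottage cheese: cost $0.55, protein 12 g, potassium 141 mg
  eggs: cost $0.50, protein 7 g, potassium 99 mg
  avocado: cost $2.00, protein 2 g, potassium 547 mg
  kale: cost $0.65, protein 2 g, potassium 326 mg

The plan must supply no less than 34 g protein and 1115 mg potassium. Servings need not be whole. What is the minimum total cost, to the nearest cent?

$2.88

This is a tiny linear program; its minimum lies at a vertex of the feasible set. List the vertices and price them.
cottage cheese only: max(34/12, 1115/141) = 7.908 servings → $4.35.
eggs only: max(34/7, 1115/99) = 11.26 servings → $5.63.
avocado only: max(34/2, 1115/547) = 17 servings → $34.00.
kale only: max(34/2, 1115/326) = 17 servings → $11.05.
cottage cheese + eggs with both targets exact would need a negative amount; discard.
cottage cheese + avocado with both tight: 2.606 servings and 1.367 servings → $4.17.
cottage cheese + kale with both tight: 2.439 servings and 2.365 servings → $2.88.
eggs + avocado with both tight: 4.508 servings and 1.223 servings → $4.70.
eggs + kale with both tight: 4.249 servings and 2.13 servings → $3.51.
avocado + kale with both targets exact would need a negative amount; discard.
Cheapest feasible corner: $2.88.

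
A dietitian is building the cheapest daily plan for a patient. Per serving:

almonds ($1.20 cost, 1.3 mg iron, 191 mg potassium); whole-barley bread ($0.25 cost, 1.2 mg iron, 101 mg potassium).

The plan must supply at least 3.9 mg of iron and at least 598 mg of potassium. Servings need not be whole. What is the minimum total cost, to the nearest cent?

$1.48

Compare the cost at each extreme point of the feasible region.
almonds only: max(3.9/1.3, 598/191) = 3.131 servings → $3.76.
whole-barley bread only: max(3.9/1.2, 598/101) = 5.921 servings → $1.48.
almonds + whole-barley bread: intersection lies outside the first quadrant.
So the least-cost plan costs $1.48.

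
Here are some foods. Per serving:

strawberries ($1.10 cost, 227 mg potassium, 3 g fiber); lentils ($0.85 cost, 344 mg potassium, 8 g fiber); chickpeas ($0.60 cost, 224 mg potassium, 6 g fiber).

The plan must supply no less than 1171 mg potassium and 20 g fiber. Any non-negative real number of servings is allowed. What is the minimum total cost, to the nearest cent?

$2.89

strawberries only: max(1171/227, 20/3) = 6.667 servings → $7.33.
lentils only: max(1171/344, 20/8) = 3.404 servings → $2.89.
chickpeas only: max(1171/224, 20/6) = 5.228 servings → $3.14.
strawberries + lentils with both tight: 3.173 servings and 1.31 servings → $4.60.
strawberries + chickpeas with both tight: 3.69 servings and 1.488 servings → $4.95.
lentils + chickpeas: intersection lies outside the first quadrant.
Cheapest feasible corner: $2.89.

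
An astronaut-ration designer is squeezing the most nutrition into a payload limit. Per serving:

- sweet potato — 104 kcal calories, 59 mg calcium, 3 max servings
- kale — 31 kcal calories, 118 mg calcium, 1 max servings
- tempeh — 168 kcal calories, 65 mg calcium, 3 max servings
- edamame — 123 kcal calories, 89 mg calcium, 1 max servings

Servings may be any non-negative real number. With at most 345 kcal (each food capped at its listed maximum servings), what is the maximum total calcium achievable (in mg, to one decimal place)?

315.4 mg

Calcium per kcal: kale 3.806, edamame 0.7236, sweet potato 0.5673, tempeh 0.3869.
Take 1 serving of kale: uses 31 kcal, +118.0 mg calcium (running total 118.0 mg).
Take 1 serving of edamame: uses 123 kcal, +89.0 mg calcium (running total 207.0 mg).
Take 1.837 servings of sweet potato: uses 191 kcal, +108.4 mg calcium (running total 315.4 mg).
Filling greedily by calcium-per-kcal is optimal for one linear limit, giving 315.4 mg.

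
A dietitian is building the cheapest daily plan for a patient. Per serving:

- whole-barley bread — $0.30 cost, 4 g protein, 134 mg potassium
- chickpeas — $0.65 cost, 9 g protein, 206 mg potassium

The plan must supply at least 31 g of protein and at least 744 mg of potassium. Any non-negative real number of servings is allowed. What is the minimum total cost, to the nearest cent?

$2.25

Check every corner: each single food scaled to meet both minima, and each pair solved so both constraints bind.
whole-barley bread only: max(31/4, 744/134) = 7.75 servings → $2.33.
chickpeas only: max(31/9, 744/206) = 3.612 servings → $2.35.
whole-barley bread + chickpeas with both tight: 0.8115 servings and 3.084 servings → $2.25.
The minimum over all feasible corners is $2.25.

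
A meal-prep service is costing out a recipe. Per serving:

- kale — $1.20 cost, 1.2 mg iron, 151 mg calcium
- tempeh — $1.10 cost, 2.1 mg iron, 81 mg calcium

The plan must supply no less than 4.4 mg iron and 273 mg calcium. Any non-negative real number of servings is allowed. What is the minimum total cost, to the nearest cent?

This is a tiny linear program; its minimum lies at a vertex of the feasible set. List the vertices and price them.
kale only: max(4.4/1.2, 273/151) = 3.667 servings → $4.40.
tempeh only: max(4.4/2.1, 273/81) = 3.37 servings → $3.71.
kale + tempeh with both tight: 0.9864 servings and 1.532 servings → $2.87.
Cheapest feasible corner: $2.87.

$2.87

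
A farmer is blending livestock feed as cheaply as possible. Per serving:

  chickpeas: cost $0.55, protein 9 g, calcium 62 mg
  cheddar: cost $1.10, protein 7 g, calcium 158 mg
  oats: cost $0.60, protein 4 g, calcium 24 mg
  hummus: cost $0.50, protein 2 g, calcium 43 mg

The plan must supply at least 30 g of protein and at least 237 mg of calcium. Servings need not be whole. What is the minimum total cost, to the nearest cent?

A basic optimal solution has at most two foods positive. Try each food alone and each pair with both targets met exactly.
chickpeas only: max(30/9, 237/62) = 3.823 servings → $2.10.
cheddar only: max(30/7, 237/158) = 4.286 servings → $4.71.
oats only: max(30/4, 237/24) = 9.875 servings → $5.92.
hummus only: max(30/2, 237/43) = 15 servings → $7.50.
chickpeas + cheddar with both tight: 3.118 servings and 0.2763 servings → $2.02.
chickpeas + oats: the both-tight solution has a negative serving — not a feasible corner.
chickpeas + hummus with both tight: 3.103 servings and 1.038 servings → $2.23.
cheddar + oats with both tight: 0.4914 servings and 6.64 servings → $4.52.
cheddar + hummus: intersection lies outside the first quadrant.
oats + hummus with both tight: 6.581 servings and 1.839 servings → $4.87.
So the least-cost plan costs $2.02.

$2.02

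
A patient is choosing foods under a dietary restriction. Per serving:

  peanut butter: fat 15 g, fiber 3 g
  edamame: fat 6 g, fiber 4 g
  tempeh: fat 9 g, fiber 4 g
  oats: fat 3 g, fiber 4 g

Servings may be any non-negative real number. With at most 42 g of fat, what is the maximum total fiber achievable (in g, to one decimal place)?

56.0 g

Fiber per g fat: oats 1.333, edamame 0.6667, tempeh 0.4444, peanut butter 0.2.
With no serving limits, spend the whole fat allowance on oats: 42 g / 3 g × 4 g = 56.0 g.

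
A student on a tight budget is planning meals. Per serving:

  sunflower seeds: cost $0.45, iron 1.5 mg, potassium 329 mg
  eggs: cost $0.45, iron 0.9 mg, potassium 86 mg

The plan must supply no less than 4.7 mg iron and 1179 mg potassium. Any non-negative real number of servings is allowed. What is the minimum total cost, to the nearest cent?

$1.61

At the optimum either one food covers both requirements or two foods hit both targets exactly; no other combination can be cheaper.
sunflower seeds only: max(4.7/1.5, 1179/329) = 3.584 servings → $1.61.
eggs only: max(4.7/0.9, 1179/86) = 13.71 servings → $6.17.
sunflower seeds + eggs: intersection lies outside the first quadrant.
So the least-cost plan costs $1.61.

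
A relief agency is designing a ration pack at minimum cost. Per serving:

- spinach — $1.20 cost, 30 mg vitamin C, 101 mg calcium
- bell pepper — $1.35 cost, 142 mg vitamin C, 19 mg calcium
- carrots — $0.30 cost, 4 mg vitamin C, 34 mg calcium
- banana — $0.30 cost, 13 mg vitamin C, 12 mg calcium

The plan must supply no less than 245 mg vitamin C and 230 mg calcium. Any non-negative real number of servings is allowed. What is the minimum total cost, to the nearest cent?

$3.87

Check every corner: each single food scaled to meet both minima, and each pair solved so both constraints bind.
spinach only: max(245/30, 230/101) = 8.167 servings → $9.80.
bell pepper only: max(245/142, 230/19) = 12.11 servings → $16.34.
carrots only: max(245/4, 230/34) = 61.25 servings → $18.38.
banana only: max(245/13, 230/12) = 19.17 servings → $5.75.
spinach + bell pepper with both tight: 2.033 servings and 1.296 servings → $4.19.
spinach + carrots: the both-tight solution has a negative serving — not a feasible corner.
spinach + banana with both tight: 0.05247 servings and 18.73 servings → $5.68.
bell pepper + carrots with both tight: 1.559 servings and 5.893 servings → $3.87.
bell pepper + banana with both targets exact would need a negative amount; discard.
carrots + banana with both tight: 0.1269 servings and 18.81 servings → $5.68.
So the least-cost plan costs $3.87.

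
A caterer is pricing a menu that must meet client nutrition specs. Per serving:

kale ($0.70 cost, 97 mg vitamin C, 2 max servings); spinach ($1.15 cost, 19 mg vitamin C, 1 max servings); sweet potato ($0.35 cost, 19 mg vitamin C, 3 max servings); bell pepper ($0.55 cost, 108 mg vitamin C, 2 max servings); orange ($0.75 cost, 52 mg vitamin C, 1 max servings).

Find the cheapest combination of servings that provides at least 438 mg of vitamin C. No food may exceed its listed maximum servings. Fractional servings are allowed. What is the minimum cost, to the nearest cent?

Cost per mg of vitamin C: bell pepper $0.0051, kale $0.0072, orange $0.0144, sweet potato $0.0184, spinach $0.0605.
Take 2 servings of bell pepper: +216.0 mg vitamin C for $1.10 (total $1.10, still need 222.0 mg).
Take 2 servings of kale: +194.0 mg vitamin C for $1.40 (total $2.50, still need 28.0 mg).
Take 0.5385 servings of orange: +28.0 mg vitamin C for $0.40 (total $2.90, still need 0.0 mg).
Greedy by cheapest-per-mg is optimal for a single linear constraint, so the minimum cost is $2.90.

$2.90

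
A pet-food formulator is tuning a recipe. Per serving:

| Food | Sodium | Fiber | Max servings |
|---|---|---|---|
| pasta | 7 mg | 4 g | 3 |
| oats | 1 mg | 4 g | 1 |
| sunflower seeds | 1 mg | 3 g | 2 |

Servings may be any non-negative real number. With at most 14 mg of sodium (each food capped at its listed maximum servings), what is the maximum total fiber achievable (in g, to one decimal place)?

16.3 g

Fiber per mg sodium: oats 4, sunflower seeds 3, pasta 0.5714.
Take 1 serving of oats: uses 1 mg sodium, +4.0 g fiber (running total 4.0 g).
Take 2 servings of sunflower seeds: uses 2 mg sodium, +6.0 g fiber (running total 10.0 g).
Take 1.571 servings of pasta: uses 11 mg sodium, +6.3 g fiber (running total 16.3 g).
Greedy by best ratio exhausts the sodium allowance optimally: 16.3 g.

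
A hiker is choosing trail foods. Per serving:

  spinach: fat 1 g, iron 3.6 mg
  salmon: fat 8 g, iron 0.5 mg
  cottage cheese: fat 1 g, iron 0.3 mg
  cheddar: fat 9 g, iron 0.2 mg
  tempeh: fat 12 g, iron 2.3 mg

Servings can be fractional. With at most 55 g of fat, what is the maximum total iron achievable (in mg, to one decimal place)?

Iron per g fat: spinach 3.6, cottage cheese 0.3, tempeh 0.1917, salmon 0.0625, cheddar 0.02222.
With no serving limits, spend the whole fat allowance on spinach: 55 g / 1 g × 3.6 mg = 198.0 mg.

198.0 mg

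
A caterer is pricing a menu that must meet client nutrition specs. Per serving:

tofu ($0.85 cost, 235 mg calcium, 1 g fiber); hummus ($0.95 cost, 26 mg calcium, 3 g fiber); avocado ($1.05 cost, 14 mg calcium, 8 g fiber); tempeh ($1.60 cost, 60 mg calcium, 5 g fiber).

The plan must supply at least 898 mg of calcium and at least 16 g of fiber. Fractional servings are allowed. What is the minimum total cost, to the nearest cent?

$4.78

At the optimum either one food covers both requirements or two foods hit both targets exactly; no other combination can be cheaper.
tofu only: max(898/235, 16/1) = 16 servings → $13.60.
hummus only: max(898/26, 16/3) = 34.54 servings → $32.81.
avocado only: max(898/14, 16/8) = 64.14 servings → $67.35.
tempeh only: max(898/60, 16/5) = 14.97 servings → $23.95.
tofu + hummus with both tight: 3.355 servings and 4.215 servings → $6.86.
tofu + avocado with both tight: 3.73 servings and 1.534 servings → $4.78.
tofu + tempeh with both tight: 3.166 servings and 2.567 servings → $6.80.
hummus + avocado: the both-tight solution has a negative serving — not a feasible corner.
hummus + tempeh with both targets exact would need a negative amount; discard.
avocado + tempeh: the both-tight solution has a negative serving — not a feasible corner.
The minimum over all feasible corners is $4.78.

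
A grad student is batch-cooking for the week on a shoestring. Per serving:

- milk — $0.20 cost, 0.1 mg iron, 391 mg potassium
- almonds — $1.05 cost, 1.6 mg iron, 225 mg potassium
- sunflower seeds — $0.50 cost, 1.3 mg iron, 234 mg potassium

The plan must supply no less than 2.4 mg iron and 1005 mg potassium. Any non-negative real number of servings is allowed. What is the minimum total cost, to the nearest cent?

$1.17

milk only: max(2.4/0.1, 1005/391) = 24 servings → $4.80.
almonds only: max(2.4/1.6, 1005/225) = 4.467 servings → $4.69.
sunflower seeds only: max(2.4/1.3, 1005/234) = 4.295 servings → $2.15.
milk + almonds with both tight: 1.771 servings and 1.389 servings → $1.81.
milk + sunflower seeds with both tight: 1.536 servings and 1.728 servings → $1.17.
almonds + sunflower seeds: intersection lies outside the first quadrant.
So the least-cost plan costs $1.17.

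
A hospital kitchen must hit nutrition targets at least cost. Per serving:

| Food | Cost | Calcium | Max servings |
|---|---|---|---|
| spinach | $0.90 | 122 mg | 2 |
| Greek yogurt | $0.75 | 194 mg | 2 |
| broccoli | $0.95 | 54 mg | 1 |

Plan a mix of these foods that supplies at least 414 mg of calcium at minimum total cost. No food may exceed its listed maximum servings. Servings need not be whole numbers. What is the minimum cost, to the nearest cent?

$1.69

Cost per mg of calcium: Greek yogurt $0.0039, spinach $0.0074, broccoli $0.0176.
Take 2 servings of Greek yogurt: +388.0 mg calcium for $1.50 (total $1.50, still need 26.0 mg).
Take 0.2131 servings of spinach: +26.0 mg calcium for $0.19 (total $1.69, still need 0.0 mg).
Filling from the cheapest source first is optimal under one linear minimum: $1.69.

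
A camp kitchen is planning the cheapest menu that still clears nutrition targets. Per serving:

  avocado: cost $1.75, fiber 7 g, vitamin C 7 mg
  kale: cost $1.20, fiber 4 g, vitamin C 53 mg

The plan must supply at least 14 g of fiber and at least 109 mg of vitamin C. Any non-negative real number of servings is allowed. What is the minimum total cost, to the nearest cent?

The cheapest plan sits at a corner of the feasible region — with two constraints it uses at most two foods.
avocado only: max(14/7, 109/7) = 15.57 servings → $27.25.
kale only: max(14/4, 109/53) = 3.5 servings → $4.20.
avocado + kale with both tight: 0.8921 servings and 1.939 servings → $3.89.
So the least-cost plan costs $3.89.

$3.89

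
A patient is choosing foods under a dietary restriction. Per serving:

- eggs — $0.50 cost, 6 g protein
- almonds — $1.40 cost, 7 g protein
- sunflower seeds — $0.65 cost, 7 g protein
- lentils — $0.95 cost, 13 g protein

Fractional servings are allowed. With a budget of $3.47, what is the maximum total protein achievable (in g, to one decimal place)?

Protein per dollar: lentils 13.68, eggs 12, sunflower seeds 10.77, almonds 5.
With no serving limits, spend the whole cost allowance on lentils: $3.47 / $0.95 × 13 g = 47.5 g.

47.5 g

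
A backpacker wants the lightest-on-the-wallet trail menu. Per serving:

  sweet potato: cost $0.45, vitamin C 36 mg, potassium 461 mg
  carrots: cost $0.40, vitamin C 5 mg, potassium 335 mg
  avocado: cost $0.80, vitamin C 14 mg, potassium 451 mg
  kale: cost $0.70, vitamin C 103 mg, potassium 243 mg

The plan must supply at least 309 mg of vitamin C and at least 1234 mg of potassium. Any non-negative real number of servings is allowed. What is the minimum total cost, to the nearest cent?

$2.38

For a min-cost LP with two ≥-constraints, a basic feasible solution has at most two positive variables.
sweet potato only: max(309/36, 1234/461) = 8.583 servings → $3.86.
carrots only: max(309/5, 1234/335) = 61.8 servings → $24.72.
avocado only: max(309/14, 1234/451) = 22.07 servings → $17.66.
kale only: max(309/103, 1234/243) = 5.078 servings → $3.55.
sweet potato + carrots: the both-tight solution has a negative serving — not a feasible corner.
sweet potato + avocado: the both-tight solution has a negative serving — not a feasible corner.
sweet potato + kale with both tight: 1.343 servings and 2.531 servings → $2.38.
carrots + avocado with both targets exact would need a negative amount; discard.
carrots + kale with both tight: 1.562 servings and 2.924 servings → $2.67.
avocado + kale with both tight: 1.208 servings and 2.836 servings → $2.95.
So the least-cost plan costs $2.38.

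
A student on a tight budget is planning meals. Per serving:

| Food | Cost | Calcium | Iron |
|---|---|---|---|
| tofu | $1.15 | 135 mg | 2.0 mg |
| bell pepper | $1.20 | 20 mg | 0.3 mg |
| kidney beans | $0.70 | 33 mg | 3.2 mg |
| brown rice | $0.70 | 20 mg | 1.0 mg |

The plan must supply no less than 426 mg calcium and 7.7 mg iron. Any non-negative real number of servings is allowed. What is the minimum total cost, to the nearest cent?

With two linear requirements the optimum uses one or two foods; enumerate the corners.
tofu only: max(426/135, 7.7/2.0) = 3.85 servings → $4.43.
bell pepper only: max(426/20, 7.7/0.3) = 25.67 servings → $30.80.
kidney beans only: max(426/33, 7.7/3.2) = 12.91 servings → $9.04.
brown rice only: max(426/20, 7.7/1.0) = 21.3 servings → $14.91.
tofu + bell pepper with both targets exact would need a negative amount; discard.
tofu + kidney beans with both tight: 3.03 servings and 0.5123 servings → $3.84.
tofu + brown rice with both tight: 2.863 servings and 1.974 servings → $4.67.
bell pepper + kidney beans with both tight: 20.5 servings and 0.4843 servings → $24.94.
bell pepper + brown rice with both tight: 19.43 servings and 1.871 servings → $24.62.
kidney beans + brown rice: intersection lies outside the first quadrant.
The minimum over all feasible corners is $3.84.

$3.84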